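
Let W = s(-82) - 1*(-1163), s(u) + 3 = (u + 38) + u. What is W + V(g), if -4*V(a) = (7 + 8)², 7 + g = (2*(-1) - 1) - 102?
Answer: 3911/4 ≈ 977.75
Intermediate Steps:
s(u) = 35 + 2*u (s(u) = -3 + ((u + 38) + u) = -3 + ((38 + u) + u) = -3 + (38 + 2*u) = 35 + 2*u)
g = -112 (g = -7 + ((2*(-1) - 1) - 102) = -7 + ((-2 - 1) - 102) = -7 + (-3 - 102) = -7 - 105 = -112)
W = 1034 (W = (35 + 2*(-82)) - 1*(-1163) = (35 - 164) + 1163 = -129 + 1163 = 1034)
V(a) = -225/4 (V(a) = -(7 + 8)²/4 = -¼*15² = -¼*225 = -225/4)
W + V(g) = 1034 - 225/4 = 3911/4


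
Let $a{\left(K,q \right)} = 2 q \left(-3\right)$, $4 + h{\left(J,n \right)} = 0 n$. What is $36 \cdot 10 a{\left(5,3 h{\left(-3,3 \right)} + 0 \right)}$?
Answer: $25920$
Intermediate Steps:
$h{\left(J,n \right)} = -4$ ($h{\left(J,n \right)} = -4 + 0 n = -4 + 0 = -4$)
$a{\left(K,q \right)} = - 6 q$
$36 \cdot 10 a{\left(5,3 h{\left(-3,3 \right)} + 0 \right)} = 36 \cdot 10 \left(- 6 \left(3 \left(-4\right) + 0\right)\right) = 360 \left(- 6 \left(-12 + 0\right)\right) = 360 \left(\left(-6\right) \left(-12\right)\right) = 360 \cdot 72 = 25920$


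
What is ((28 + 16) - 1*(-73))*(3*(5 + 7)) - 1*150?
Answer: 4062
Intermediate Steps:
((28 + 16) - 1*(-73))*(3*(5 + 7)) - 1*150 = (44 + 73)*(3*12) - 150 = 117*36 - 150 = 4212 - 150 = 4062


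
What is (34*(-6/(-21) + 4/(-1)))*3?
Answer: -2652/7 ≈ -378.86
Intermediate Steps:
(34*(-6/(-21) + 4/(-1)))*3 = (34*(-6*(-1/21) + 4*(-1)))*3 = (34*(2/7 - 4))*3 = (34*(-26/7))*3 = -884/7*3 = -2652/7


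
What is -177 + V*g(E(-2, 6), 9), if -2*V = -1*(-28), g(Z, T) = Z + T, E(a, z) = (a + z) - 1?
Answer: -345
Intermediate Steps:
E(a, z) = -1 + a + z
g(Z, T) = T + Z
V = -14 (V = -(-1)*(-28)/2 = -1/2*28 = -14)
-177 + V*g(E(-2, 6), 9) = -177 - 14*(9 + (-1 - 2 + 6)) = -177 - 14*(9 + 3) = -177 - 14*12 = -177 - 168 = -345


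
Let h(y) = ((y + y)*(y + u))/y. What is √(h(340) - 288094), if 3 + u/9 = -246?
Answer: 2*I*√72974 ≈ 540.27*I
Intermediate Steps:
u = -2241 (u = -27 + 9*(-246) = -27 - 2214 = -2241)
h(y) = -4482 + 2*y (h(y) = ((y + y)*(y - 2241))/y = ((2*y)*(-2241 + y))/y = (2*y*(-2241 + y))/y = -4482 + 2*y)
√(h(340) - 288094) = √((-4482 + 2*340) - 288094) = √((-4482 + 680) - 288094) = √(-3802 - 288094) = √(-291896) = 2*I*√72974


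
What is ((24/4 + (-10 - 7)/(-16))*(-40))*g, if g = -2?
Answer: 565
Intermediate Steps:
((24/4 + (-10 - 7)/(-16))*(-40))*g = ((24/4 + (-10 - 7)/(-16))*(-40))*(-2) = ((24*(¼) - 17*(-1/16))*(-40))*(-2) = ((6 + 17/16)*(-40))*(-2) = ((113/16)*(-40))*(-2) = -565/2*(-2) = 565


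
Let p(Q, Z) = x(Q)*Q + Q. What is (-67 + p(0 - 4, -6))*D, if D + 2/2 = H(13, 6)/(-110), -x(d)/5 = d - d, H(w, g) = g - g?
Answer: 71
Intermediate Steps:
H(w, g) = 0
x(d) = 0 (x(d) = -5*(d - d) = -5*0 = 0)
D = -1 (D = -1 + 0/(-110) = -1 + 0*(-1/110) = -1 + 0 = -1)
p(Q, Z) = Q (p(Q, Z) = 0*Q + Q = 0 + Q = Q)
(-67 + p(0 - 4, -6))*D = (-67 + (0 - 4))*(-1) = (-67 - 4)*(-1) = -71*(-1) = 71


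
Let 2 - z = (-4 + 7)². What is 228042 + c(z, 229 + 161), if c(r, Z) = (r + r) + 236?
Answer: 228264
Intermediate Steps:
z = -7 (z = 2 - (-4 + 7)² = 2 - 1*3² = 2 - 1*9 = 2 - 9 = -7)
c(r, Z) = 236 + 2*r (c(r, Z) = 2*r + 236 = 236 + 2*r)
228042 + c(z, 229 + 161) = 228042 + (236 + 2*(-7)) = 228042 + (236 - 14) = 228042 + 222 = 228264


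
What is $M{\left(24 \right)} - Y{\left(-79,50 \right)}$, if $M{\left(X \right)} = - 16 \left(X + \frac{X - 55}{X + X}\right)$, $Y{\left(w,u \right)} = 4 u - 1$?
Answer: $- \frac{1718}{3} \approx -572.67$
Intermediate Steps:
$Y{\left(w,u \right)} = -1 + 4 u$
$M{\left(X \right)} = - 16 X - \frac{8 \left(-55 + X\right)}{X}$ ($M{\left(X \right)} = - 16 \left(X + \frac{-55 + X}{2 X}\right) = - 16 X - \frac{8 \left(-55 + X\right)}{X}$)
$M{\left(24 \right)} - Y{\left(-79,50 \right)} = \left(-8 - 384 + \frac{440}{24}\right) - \left(-1 + 4 \cdot 50\right) = \left(-8 - 384 + 440 \cdot \frac{1}{24}\right) - \left(-1 + 200\right) = \left(-8 - 384 + \frac{55}{3}\right) - 199 = - \frac{1121}{3} - 199 = - \frac{1718}{3}$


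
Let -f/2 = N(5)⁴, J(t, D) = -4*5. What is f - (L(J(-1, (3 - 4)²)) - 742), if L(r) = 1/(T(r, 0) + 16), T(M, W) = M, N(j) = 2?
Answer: 2841/4 ≈ 710.25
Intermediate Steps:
J(t, D) = -20
L(r) = 1/(16 + r) (L(r) = 1/(r + 16) = 1/(16 + r))
f = -32 (f = -2*2⁴ = -2*16 = -32)
f - (L(J(-1, (3 - 4)²)) - 742) = -32 - (1/(16 - 20) - 742) = -32 - (1/(-4) - 742) = -32 - (-¼ - 742) = -32 - 1*(-2969/4) = -32 + 2969/4 = 2841/4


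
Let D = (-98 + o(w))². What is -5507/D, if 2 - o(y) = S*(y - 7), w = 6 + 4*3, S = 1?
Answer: -5507/11449 ≈ -0.48100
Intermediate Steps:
w = 18 (w = 6 + 12 = 18)
o(y) = 9 - y (o(y) = 2 - (y - 7) = 2 - (-7 + y) = 2 + (7 - y) = 9 - y)
D = 11449 (D = (-98 + (9 - 1*18))² = (-98 + (9 - 18))² = (-98 - 9)² = (-107)² = 11449)
-5507/D = -5507/11449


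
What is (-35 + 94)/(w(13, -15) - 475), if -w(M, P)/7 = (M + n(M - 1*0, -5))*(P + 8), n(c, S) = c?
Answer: 59/799 ≈ 0.073842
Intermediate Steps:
w(M, P) = -14*M*(8 + P) (w(M, P) = -7*(M + (M - 1*0))*(P + 8) = -7*(M + (M + 0))*(8 + P) = -7*(M + M)*(8 + P) = -7*2*M*(8 + P) = -14*M*(8 + P))
(-35 + 94)/(w(13, -15) - 475) = (-35 + 94)/(14*13*(-8 - 1*(-15)) - 475) = 59/(14*13*(-8 + 15) - 475) = 59/(14*13*7 - 475) = 59/(1274 - 475) = 59/799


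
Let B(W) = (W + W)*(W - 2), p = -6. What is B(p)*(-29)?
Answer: -2784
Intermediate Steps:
B(W) = 2*W*(-2 + W) (B(W) = (2*W)*(-2 + W) = 2*W*(-2 + W))
B(p)*(-29) = (2*(-6)*(-2 - 6))*(-29) = (2*(-6)*(-8))*(-29) = 96*(-29) = -2784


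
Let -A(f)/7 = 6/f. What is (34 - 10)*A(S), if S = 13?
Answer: -1008/13 ≈ -77.538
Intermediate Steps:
A(f) = -42/f
(34 - 10)*A(S) = (34 - 10)*(-42/13) = 24*(-42*1/13) = 24*(-42/13) = -1008/13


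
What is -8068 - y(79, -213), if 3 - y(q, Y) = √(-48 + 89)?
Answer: -8071 + √41 ≈ -8064.6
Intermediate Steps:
y(q, Y) = 3 - √41 (y(q, Y) = 3 - √(-48 + 89) = 3 - √41)
-8068 - y(79, -213) = -8068 - (3 - √41) = -8068 + (-3 + √41) = -8071 + √41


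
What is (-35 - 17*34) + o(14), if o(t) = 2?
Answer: -611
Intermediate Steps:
(-35 - 17*34) + o(14) = (-35 - 17*34) + 2 = (-35 - 578) + 2 = -613 + 2 = -611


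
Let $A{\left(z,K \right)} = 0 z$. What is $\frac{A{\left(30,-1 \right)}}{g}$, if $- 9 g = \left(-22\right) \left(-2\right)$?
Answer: $0$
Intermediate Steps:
$A{\left(z,K \right)} = 0$
$g = - \frac{44}{9}$ ($g = - \frac{\left(-22\right) \left(-2\right)}{9} = \left(- \frac{1}{9}\right) 44 = - \frac{44}{9} \approx -4.8889$)
$\frac{A{\left(30,-1 \right)}}{g} = \frac{0}{- \frac{44}{9}} = 0 \left(- \frac{9}{44}\right) = 0$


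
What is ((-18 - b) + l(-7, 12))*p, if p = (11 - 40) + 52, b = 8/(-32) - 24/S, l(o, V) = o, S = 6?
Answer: -1909/4 ≈ -477.25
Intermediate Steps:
b = -17/4 (b = 8/(-32) - 24/6 = 8*(-1/32) - 24*⅙ = -¼ - 4 = -17/4 ≈ -4.2500)
p = 23 (p = -29 + 52 = 23)
((-18 - b) + l(-7, 12))*p = ((-18 - 1*(-17/4)) - 7)*23 = ((-18 + 17/4) - 7)*23 = (-55/4 - 7)*23 = -83/4*23 = -1909/4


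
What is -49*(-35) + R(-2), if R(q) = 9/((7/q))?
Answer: 11987/7 ≈ 1712.4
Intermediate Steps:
R(q) = 9*q/7 (R(q) = 9*(q/7) = 9*q/7)
-49*(-35) + R(-2) = -49*(-35) + (9/7)*(-2) = 1715 - 18/7 = 11987/7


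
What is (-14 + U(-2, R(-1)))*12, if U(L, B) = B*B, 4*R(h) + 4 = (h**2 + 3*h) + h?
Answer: -525/4 ≈ -131.25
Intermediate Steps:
R(h) = -1 + h + h**2/4 (R(h) = -1 + ((h**2 + 3*h) + h)/4 = -1 + (h**2 + 4*h)/4 = -1 + (h + h**2/4) = -1 + h + h**2/4)
U(L, B) = B**2
(-14 + U(-2, R(-1)))*12 = (-14 + (-1 - 1 + (1/4)*(-1)**2)**2)*12 = (-14 + (-1 - 1 + (1/4)*1)**2)*12 = (-14 + (-1 - 1 + 1/4)**2)*12 = (-14 + (-7/4)**2)*12 = (-14 + 49/16)*12 = -175/16*12 = -525/4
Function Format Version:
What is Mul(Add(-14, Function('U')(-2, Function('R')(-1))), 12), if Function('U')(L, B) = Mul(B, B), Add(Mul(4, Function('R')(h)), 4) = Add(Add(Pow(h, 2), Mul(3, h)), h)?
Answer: Rational(-525, 4) ≈ -131.25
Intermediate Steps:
Function('R')(h) = Add(-1, h, Mul(Rational(1, 4), Pow(h, 2))) (Function('R')(h) = Add(-1, Mul(Rational(1, 4), Add(Add(Pow(h, 2), Mul(3, h)), h))) = Add(-1, Mul(Rational(1, 4), Add(Pow(h, 2), Mul(4, h)))) = Add(-1, Add(h, Mul(Rational(1, 4), Pow(h, 2)))) = Add(-1, h, Mul(Rational(1, 4), Pow(h, 2))))
Function('U')(L, B) = Pow(B, 2)
Mul(Add(-14, Function('U')(-2, Function('R')(-1))), 12) = Mul(Add(-14, Pow(Add(-1, -1, Mul(Rational(1, 4), Pow(-1, 2))), 2)), 12) = Mul(Add(-14, Pow(Add(-1, -1, Mul(Rational(1, 4), 1)), 2)), 12) = Mul(Add(-14, Pow(Add(-1, -1, Rational(1, 4)), 2)), 12) = Mul(Add(-14, Pow(Rational(-7, 4), 2)), 12) = Mul(Add(-14, Rational(49, 16)), 12) = Mul(Rational(-175, 16), 12) = Rational(-525, 4)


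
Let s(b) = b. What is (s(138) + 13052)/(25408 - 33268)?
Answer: -1319/786 ≈ -1.6781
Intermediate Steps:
(s(138) + 13052)/(25408 - 33268) = (138 + 13052)/(25408 - 33268) = 13190/(-7860) = 13190*(-1/7860) = -1319/786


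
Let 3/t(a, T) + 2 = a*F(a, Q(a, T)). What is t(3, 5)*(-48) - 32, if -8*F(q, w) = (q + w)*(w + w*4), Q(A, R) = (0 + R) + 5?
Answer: -30880/983 ≈ -31.414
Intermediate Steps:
Q(A, R) = 5 + R (Q(A, R) = R + 5 = 5 + R)
F(q, w) = -5*w*(q + w)/8 (F(q, w) = -(q + w)*(w + w*4)/8 = -(q + w)*(w + 4*w)/8 = -(q + w)*5*w/8 = -5*w*(q + w)/8)
t(a, T) = 3/(-2 - 5*a*(5 + T)*(5 + T + a)/8) (t(a, T) = 3/(-2 + a*(-5*(5 + T)*(a + (5 + T))/8)) = 3/(-2 + a*(-5*(5 + T)*(5 + T + a)/8)) = 3/(-2 - 5*a*(5 + T)*(5 + T + a)/8))
t(3, 5)*(-48) - 32 = -24/(16 + 5*3*(5 + 5)*(5 + 5 + 3))*(-48) - 32 = -24/(16 + 5*3*10*13)*(-48) - 32 = -24/(16 + 1950)*(-48) - 32 = -24/1966*(-48) - 32 = -24*1/1966*(-48) - 32 = -12/983*(-48) - 32 = 576/983 - 32 = -30880/983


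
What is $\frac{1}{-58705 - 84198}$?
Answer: $- \frac{1}{142903} \approx -6.9978 \cdot 10^{-6}$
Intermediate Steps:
$\frac{1}{-58705 - 84198} = \frac{1}{-142903} = - \frac{1}{142903}$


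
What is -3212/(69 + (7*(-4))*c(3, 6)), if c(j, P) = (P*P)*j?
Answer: 3212/2955 ≈ 1.0870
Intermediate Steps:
c(j, P) = j*P**2 (c(j, P) = P**2*j = j*P**2)
-3212/(69 + (7*(-4))*c(3, 6)) = -3212/(69 + (7*(-4))*(3*6**2)) = -3212/(69 - 84*36) = -3212/(69 - 28*108) = -3212/(69 - 3024) = -3212/(-2955) = -1/2955*(-3212) = 3212/2955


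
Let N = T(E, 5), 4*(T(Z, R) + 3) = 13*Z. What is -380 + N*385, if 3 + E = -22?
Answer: -131265/4 ≈ -32816.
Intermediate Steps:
E = -25 (E = -3 - 22 = -25)
T(Z, R) = -3 + 13*Z/4 (T(Z, R) = -3 + (13*Z)/4 = -3 + 13*Z/4)
N = -337/4 (N = -3 + (13/4)*(-25) = -3 - 325/4 = -337/4 ≈ -84.250)
-380 + N*385 = -380 - 337/4*385 = -380 - 129745/4 = -131265/4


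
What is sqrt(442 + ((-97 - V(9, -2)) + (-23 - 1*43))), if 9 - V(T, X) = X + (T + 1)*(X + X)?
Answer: 2*sqrt(57) ≈ 15.100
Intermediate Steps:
V(T, X) = 9 - X - 2*X*(1 + T) (V(T, X) = 9 - (X + (T + 1)*(X + X)) = 9 - (X + (1 + T)*(2*X)) = 9 - (X + 2*X*(1 + T)) = 9 + (-X - 2*X*(1 + T)) = 9 - X - 2*X*(1 + T))
sqrt(442 + ((-97 - V(9, -2)) + (-23 - 1*43))) = sqrt(442 + ((-97 - (9 - 3*(-2) - 2*9*(-2))) + (-23 - 1*43))) = sqrt(442 + ((-97 - (9 + 6 + 36)) + (-23 - 43))) = sqrt(442 + ((-97 - 1*51) - 66)) = sqrt(442 + ((-97 - 51) - 66)) = sqrt(442 + (-148 - 66)) = sqrt(442 - 214) = sqrt(228) = 2*sqrt(57)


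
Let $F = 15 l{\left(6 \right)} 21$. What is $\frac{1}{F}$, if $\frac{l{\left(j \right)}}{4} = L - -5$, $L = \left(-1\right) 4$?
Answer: $\frac{1}{1260} \approx 0.00079365$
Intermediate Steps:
$L = -4$
$l{\left(j \right)} = 4$ ($l{\left(j \right)} = 4 \left(-4 - -5\right) = 4 \left(-4 + 5\right) = 4 \cdot 1 = 4$)
$F = 1260$ ($F = 15 \cdot 4 \cdot 21 = 60 \cdot 21 = 1260$)
$\frac{1}{F} = \frac{1}{1260}$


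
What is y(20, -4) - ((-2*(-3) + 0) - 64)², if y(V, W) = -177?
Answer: -3541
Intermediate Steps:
y(20, -4) - ((-2*(-3) + 0) - 64)² = -177 - ((-2*(-3) + 0) - 64)² = -177 - ((6 + 0) - 64)² = -177 - (6 - 64)² = -177 - 1*(-58)² = -177 - 1*3364 = -177 - 3364 = -3541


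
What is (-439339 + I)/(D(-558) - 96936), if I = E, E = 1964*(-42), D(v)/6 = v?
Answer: 521827/100284 ≈ 5.2035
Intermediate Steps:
D(v) = 6*v
E = -82488
I = -82488
(-439339 + I)/(D(-558) - 96936) = (-439339 - 82488)/(6*(-558) - 96936) = -521827/(-3348 - 96936) = -521827/(-100284) = -521827*(-1/100284) = 521827/100284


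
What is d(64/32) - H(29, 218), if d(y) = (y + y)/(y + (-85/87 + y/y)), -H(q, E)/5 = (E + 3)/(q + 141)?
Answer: 373/44 ≈ 8.4773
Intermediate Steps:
H(q, E) = -5*(3 + E)/(141 + q) (H(q, E) = -5*(E + 3)/(q + 141) = -5*(3 + E)/(141 + q))
d(y) = 2*y/(2/87 + y) (d(y) = (2*y)/(y + (-85*1/87 + 1)) = (2*y)/(y + (-85/87 + 1)) = (2*y)/(y + 2/87) = (2*y)/(2/87 + y) = 2*y/(2/87 + y))
d(64/32) - H(29, 218) = 174*(64/32)/(2 + 87*(64/32)) - 5*(-3 - 1*218)/(141 + 29) = 174*(64*(1/32))/(2 + 87*(64*(1/32))) - 5*(-3 - 218)/170 = 174*2/(2 + 87*2) - 5*(-221)/170 = 174*2/(2 + 174) - 1*(-13/2) = 174*2/176 + 13/2 = 174*2*(1/176) + 13/2 = 87/44 + 13/2 = 373/44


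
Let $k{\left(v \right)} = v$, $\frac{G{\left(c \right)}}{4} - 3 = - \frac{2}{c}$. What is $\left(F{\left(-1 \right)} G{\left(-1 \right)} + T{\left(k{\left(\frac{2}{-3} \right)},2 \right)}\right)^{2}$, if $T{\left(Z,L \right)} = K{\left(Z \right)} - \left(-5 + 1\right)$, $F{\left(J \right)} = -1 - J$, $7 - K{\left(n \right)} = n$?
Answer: $\frac{1225}{9} \approx 136.11$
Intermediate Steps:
$G{\left(c \right)} = 12 - \frac{8}{c}$ ($G{\left(c \right)} = 12 + 4 \left(- \frac{2}{c}\right) = 12 - \frac{8}{c}$)
$K{\left(n \right)} = 7 - n$
$T{\left(Z,L \right)} = 11 - Z$ ($T{\left(Z,L \right)} = \left(7 - Z\right) - \left(-5 + 1\right) = \left(7 - Z\right) - -4 = \left(7 - Z\right) + 4 = 11 - Z$)
$\left(F{\left(-1 \right)} G{\left(-1 \right)} + T{\left(k{\left(\frac{2}{-3} \right)},2 \right)}\right)^{2} = \left(\left(-1 - -1\right) \left(12 - \frac{8}{-1}\right) + \left(11 - \frac{2}{-3}\right)\right)^{2} = \left(\left(-1 + 1\right) \left(12 - -8\right) + \left(11 - 2 \left(- \frac{1}{3}\right)\right)\right)^{2} = \left(0 \left(12 + 8\right) + \left(11 - - \frac{2}{3}\right)\right)^{2} = \left(0 \cdot 20 + \left(11 + \frac{2}{3}\right)\right)^{2} = \left(0 + \frac{35}{3}\right)^{2} = \left(\frac{35}{3}\right)^{2} = \frac{1225}{9}$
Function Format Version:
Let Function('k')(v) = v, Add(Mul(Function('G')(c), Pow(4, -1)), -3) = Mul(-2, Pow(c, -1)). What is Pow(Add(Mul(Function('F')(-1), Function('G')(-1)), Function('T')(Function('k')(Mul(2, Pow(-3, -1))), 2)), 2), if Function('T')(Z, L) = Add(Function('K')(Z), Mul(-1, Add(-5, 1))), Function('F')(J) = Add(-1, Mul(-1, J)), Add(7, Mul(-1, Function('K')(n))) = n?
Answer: Rational(1225, 9) ≈ 136.11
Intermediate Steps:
Function('G')(c) = Add(12, Mul(-8, Pow(c, -1))) (Function('G')(c) = Add(12, Mul(4, Mul(-2, Pow(c, -1)))) = Add(12, Mul(-8, Pow(c, -1))))
Function('K')(n) = Add(7, Mul(-1, n))
Function('T')(Z, L) = Add(11, Mul(-1, Z)) (Function('T')(Z, L) = Add(Add(7, Mul(-1, Z)), Mul(-1, Add(-5, 1))) = Add(Add(7, Mul(-1, Z)), Mul(-1, -4)) = Add(Add(7, Mul(-1, Z)), 4) = Add(11, Mul(-1, Z)))
Pow(Add(Mul(Function('F')(-1), Function('G')(-1)), Function('T')(Function('k')(Mul(2, Pow(-3, -1))), 2)), 2) = Pow(Add(Mul(Add(-1, Mul(-1, -1)), Add(12, Mul(-8, Pow(-1, -1)))), Add(11, Mul(-1, Mul(2, Pow(-3, -1))))), 2) = Pow(Add(Mul(Add(-1, 1), Add(12, Mul(-8, -1))), Add(11, Mul(-1, Mul(2, Rational(-1, 3))))), 2) = Pow(Add(Mul(0, Add(12, 8)), Add(11, Mul(-1, Rational(-2, 3)))), 2) = Pow(Add(Mul(0, 20), Add(11, Rational(2, 3))), 2) = Pow(Add(0, Rational(35, 3)), 2) = Pow(Rational(35, 3), 2) = Rational(1225, 9)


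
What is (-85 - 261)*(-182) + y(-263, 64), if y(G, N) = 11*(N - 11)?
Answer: 63555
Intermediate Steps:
y(G, N) = -121 + 11*N (y(G, N) = 11*(-11 + N) = -121 + 11*N)
(-85 - 261)*(-182) + y(-263, 64) = (-85 - 261)*(-182) + (-121 + 11*64) = -346*(-182) + (-121 + 704) = 62972 + 583 = 63555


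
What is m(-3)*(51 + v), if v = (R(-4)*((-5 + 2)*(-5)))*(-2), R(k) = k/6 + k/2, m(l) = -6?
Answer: -786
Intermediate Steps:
R(k) = 2*k/3 (R(k) = k*(⅙) + k*(½) = k/6 + k/2 = 2*k/3)
v = 80 (v = (((⅔)*(-4))*((-5 + 2)*(-5)))*(-2) = -(-8)*(-5)*(-2) = -8/3*15*(-2) = -40*(-2) = 80)
m(-3)*(51 + v) = -6*(51 + 80) = -6*131 = -786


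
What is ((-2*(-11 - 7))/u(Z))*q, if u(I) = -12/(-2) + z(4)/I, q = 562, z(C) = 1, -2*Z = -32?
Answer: 323712/97 ≈ 3337.2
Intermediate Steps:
Z = 16 (Z = -1/2*(-32) = 16)
u(I) = 6 + 1/I (u(I) = -12/(-2) + 1/I = -12*(-1/2) + 1/I = 6 + 1/I)
((-2*(-11 - 7))/u(Z))*q = ((-2*(-11 - 7))/(6 + 1/16))*562 = ((-2*(-18))/(6 + 1/16))*562 = (36/(97/16))*562 = (36*(16/97))*562 = (576/97)*562 = 323712/97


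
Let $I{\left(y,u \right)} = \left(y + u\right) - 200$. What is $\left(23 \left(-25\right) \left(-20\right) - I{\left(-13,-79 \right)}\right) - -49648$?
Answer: $61440$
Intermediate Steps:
$I{\left(y,u \right)} = -200 + u + y$ ($I{\left(y,u \right)} = \left(u + y\right) - 200 = -200 + u + y$)
$\left(23 \left(-25\right) \left(-20\right) - I{\left(-13,-79 \right)}\right) - -49648 = \left(23 \left(-25\right) \left(-20\right) - \left(-200 - 79 - 13\right)\right) - -49648 = \left(\left(-575\right) \left(-20\right) - -292\right) + 49648 = \left(11500 + 292\right) + 49648 = 11792 + 49648 = 61440$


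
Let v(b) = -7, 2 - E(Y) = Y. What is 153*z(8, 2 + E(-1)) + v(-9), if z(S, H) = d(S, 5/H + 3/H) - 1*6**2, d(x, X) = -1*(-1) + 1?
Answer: -5209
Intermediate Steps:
E(Y) = 2 - Y
d(x, X) = 2 (d(x, X) = 1 + 1 = 2)
z(S, H) = -34 (z(S, H) = 2 - 1*6**2 = 2 - 1*36 = 2 - 36 = -34)
153*z(8, 2 + E(-1)) + v(-9) = 153*(-34) - 7 = -5202 - 7 = -5209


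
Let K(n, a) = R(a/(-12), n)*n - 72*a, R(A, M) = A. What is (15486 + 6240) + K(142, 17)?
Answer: 121805/6 ≈ 20301.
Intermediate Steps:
K(n, a) = -72*a - a*n/12 (K(n, a) = (a/(-12))*n - 72*a = (a*(-1/12))*n - 72*a = (-a/12)*n - 72*a = -a*n/12 - 72*a = -72*a - a*n/12)
(15486 + 6240) + K(142, 17) = (15486 + 6240) + (1/12)*17*(-864 - 1*142) = 21726 + (1/12)*17*(-864 - 142) = 21726 + (1/12)*17*(-1006) = 21726 - 8551/6 = 121805/6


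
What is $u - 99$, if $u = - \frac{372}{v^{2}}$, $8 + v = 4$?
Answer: $- \frac{489}{4} \approx -122.25$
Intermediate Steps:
$v = -4$ ($v = -8 + 4 = -4$)
$u = - \frac{93}{4}$ ($u = - \frac{372}{\left(-4\right)^{2}} = - \frac{372}{16} = \left(-372\right) \frac{1}{16} = - \frac{93}{4} \approx -23.25$)
$u - 99 = - \frac{93}{4} - 99 = - \frac{489}{4}$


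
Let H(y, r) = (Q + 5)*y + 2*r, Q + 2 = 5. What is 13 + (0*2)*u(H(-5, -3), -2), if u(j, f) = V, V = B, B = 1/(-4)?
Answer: 13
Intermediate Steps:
Q = 3 (Q = -2 + 5 = 3)
H(y, r) = 2*r + 8*y (H(y, r) = (3 + 5)*y + 2*r = 8*y + 2*r = 2*r + 8*y)
B = -¼ ≈ -0.25000
V = -¼ ≈ -0.25000
u(j, f) = -¼
13 + (0*2)*u(H(-5, -3), -2) = 13 + (0*2)*(-¼) = 13 + 0*(-¼) = 13 + 0 = 13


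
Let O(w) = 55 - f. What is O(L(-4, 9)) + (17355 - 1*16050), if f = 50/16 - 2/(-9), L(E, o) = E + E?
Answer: 97679/72 ≈ 1356.7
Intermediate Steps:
L(E, o) = 2*E
f = 241/72 (f = 50*(1/16) - 2*(-⅑) = 25/8 + 2/9 = 241/72 ≈ 3.3472)
O(w) = 3719/72 (O(w) = 55 - 1*241/72 = 55 - 241/72 = 3719/72)
O(L(-4, 9)) + (17355 - 1*16050) = 3719/72 + (17355 - 1*16050) = 3719/72 + (17355 - 16050) = 3719/72 + 1305 = 97679/72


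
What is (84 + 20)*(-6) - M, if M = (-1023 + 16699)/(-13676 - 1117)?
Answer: -9215156/14793 ≈ -622.94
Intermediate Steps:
M = -15676/14793 (M = 15676/(-14793) = 15676*(-1/14793) = -15676/14793 ≈ -1.0597)
(84 + 20)*(-6) - M = (84 + 20)*(-6) - 1*(-15676/14793) = 104*(-6) + 15676/14793 = -624 + 15676/14793 = -9215156/14793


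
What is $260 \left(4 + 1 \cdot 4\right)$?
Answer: $2080$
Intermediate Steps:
$260 \left(4 + 1 \cdot 4\right) = 260 \left(4 + 4\right) = 260 \cdot 8 = 2080$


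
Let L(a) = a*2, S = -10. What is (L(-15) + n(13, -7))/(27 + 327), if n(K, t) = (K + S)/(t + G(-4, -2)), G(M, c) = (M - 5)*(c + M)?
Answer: -469/5546 ≈ -0.084565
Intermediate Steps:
G(M, c) = (-5 + M)*(M + c)
L(a) = 2*a
n(K, t) = (-10 + K)/(54 + t) (n(K, t) = (K - 10)/(t + ((-4)² - 5*(-4) - 5*(-2) - 4*(-2))) = (-10 + K)/(t + (16 + 20 + 10 + 8)) = (-10 + K)/(t + 54) = (-10 + K)/(54 + t))
(L(-15) + n(13, -7))/(27 + 327) = (2*(-15) + (-10 + 13)/(54 - 7))/(27 + 327) = (-30 + 3/47)/354 = (-30 + (1/47)*3)*(1/354) = (-30 + 3/47)*(1/354) = -1407/47*1/354 = -469/5546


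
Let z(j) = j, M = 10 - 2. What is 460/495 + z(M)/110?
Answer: 496/495 ≈ 1.0020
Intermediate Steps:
M = 8
460/495 + z(M)/110 = 460/495 + 8/110 = 460*(1/495) + 8*(1/110) = 92/99 + 4/55 = 496/495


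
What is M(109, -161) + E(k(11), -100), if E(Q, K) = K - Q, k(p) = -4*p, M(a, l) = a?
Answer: 53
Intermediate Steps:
M(109, -161) + E(k(11), -100) = 109 + (-100 - (-4)*11) = 109 + (-100 - 1*(-44)) = 109 + (-100 + 44) = 109 - 56 = 53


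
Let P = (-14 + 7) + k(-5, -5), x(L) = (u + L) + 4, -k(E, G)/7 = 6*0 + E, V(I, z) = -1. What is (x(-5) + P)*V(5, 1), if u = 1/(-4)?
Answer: -107/4 ≈ -26.750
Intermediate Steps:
u = -1/4 ≈ -0.25000
k(E, G) = -7*E (k(E, G) = -7*(6*0 + E) = -7*(0 + E) = -7*E)
x(L) = 15/4 + L (x(L) = (-1/4 + L) + 4 = 15/4 + L)
P = 28 (P = (-14 + 7) - 7*(-5) = -7 + 35 = 28)
(x(-5) + P)*V(5, 1) = ((15/4 - 5) + 28)*(-1) = (-5/4 + 28)*(-1) = (107/4)*(-1) = -107/4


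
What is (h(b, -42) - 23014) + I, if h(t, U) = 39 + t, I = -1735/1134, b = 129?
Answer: -25909099/1134 ≈ -22848.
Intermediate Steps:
I = -1735/1134 (I = -1735*1/1134 = -1735/1134 ≈ -1.5300)
(h(b, -42) - 23014) + I = ((39 + 129) - 23014) - 1735/1134 = (168 - 23014) - 1735/1134 = -22846 - 1735/1134 = -25909099/1134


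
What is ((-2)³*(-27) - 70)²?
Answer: 21316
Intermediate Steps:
((-2)³*(-27) - 70)² = (-8*(-27) - 70)² = (216 - 70)² = 146² = 21316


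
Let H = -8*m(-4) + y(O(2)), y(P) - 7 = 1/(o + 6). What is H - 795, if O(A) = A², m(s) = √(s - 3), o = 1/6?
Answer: -29150/37 - 8*I*√7 ≈ -787.84 - 21.166*I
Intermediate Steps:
o = ⅙ ≈ 0.16667
m(s) = √(-3 + s)
y(P) = 265/37 (y(P) = 7 + 1/(⅙ + 6) = 7 + 1/(37/6) = 7 + 6/37 = 265/37)
H = 265/37 - 8*I*√7 (H = -8*√(-3 - 4) + 265/37 = -8*I*√7 + 265/37 = 265/37 - 8*I*√7 ≈ 7.1622 - 21.166*I)
H - 795 = (265/37 - 8*I*√7) - 795 = -29150/37 - 8*I*√7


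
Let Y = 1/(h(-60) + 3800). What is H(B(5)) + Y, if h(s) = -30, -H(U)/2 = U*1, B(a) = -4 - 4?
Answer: 60321/3770 ≈ 16.000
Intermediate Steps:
B(a) = -8
H(U) = -2*U
Y = 1/3770 (Y = 1/(-30 + 3800) = 1/3770 ≈ 0.00026525)
H(B(5)) + Y = -2*(-8) + 1/3770 = 16 + 1/3770 = 60321/3770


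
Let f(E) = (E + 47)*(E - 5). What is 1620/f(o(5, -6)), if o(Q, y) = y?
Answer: -1620/451 ≈ -3.5920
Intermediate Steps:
f(E) = (-5 + E)*(47 + E) (f(E) = (47 + E)*(-5 + E) = (-5 + E)*(47 + E))
1620/f(o(5, -6)) = 1620/(-235 + (-6)**2 + 42*(-6)) = 1620/(-235 + 36 - 252) = 1620/(-451) = 1620*(-1/451) = -1620/451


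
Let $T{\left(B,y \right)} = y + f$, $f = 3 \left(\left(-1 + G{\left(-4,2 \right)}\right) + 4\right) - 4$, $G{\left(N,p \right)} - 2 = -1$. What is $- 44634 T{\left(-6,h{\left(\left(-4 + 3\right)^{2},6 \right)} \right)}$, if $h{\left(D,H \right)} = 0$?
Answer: $-357072$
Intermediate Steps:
$G{\left(N,p \right)} = 1$ ($G{\left(N,p \right)} = 2 - 1 = 1$)
$f = 8$ ($f = 3 \left(\left(-1 + 1\right) + 4\right) - 4 = 3 \left(0 + 4\right) - 4 = 3 \cdot 4 - 4 = 12 - 4 = 8$)
$T{\left(B,y \right)} = 8 + y$ ($T{\left(B,y \right)} = y + 8 = 8 + y$)
$- 44634 T{\left(-6,h{\left(\left(-4 + 3\right)^{2},6 \right)} \right)} = - 44634 \left(8 + 0\right) = \left(-44634\right) 8 = -357072$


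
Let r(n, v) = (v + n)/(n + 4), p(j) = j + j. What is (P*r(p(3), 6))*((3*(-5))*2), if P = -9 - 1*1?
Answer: 360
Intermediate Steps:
p(j) = 2*j
r(n, v) = (n + v)/(4 + n)
P = -10 (P = -9 - 1 = -10)
(P*r(p(3), 6))*((3*(-5))*2) = (-10*(2*3 + 6)/(4 + 2*3))*((3*(-5))*2) = (-10*(6 + 6)/(4 + 6))*(-15*2) = -10*12/10*(-30) = -12*(-30) = 360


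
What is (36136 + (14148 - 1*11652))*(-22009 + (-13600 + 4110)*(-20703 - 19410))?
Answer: 14705284746152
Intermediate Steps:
(36136 + (14148 - 1*11652))*(-22009 + (-13600 + 4110)*(-20703 - 19410)) = (36136 + (14148 - 11652))*(-22009 - 9490*(-40113)) = (36136 + 2496)*(-22009 + 380672370) = 38632*380650361 = 14705284746152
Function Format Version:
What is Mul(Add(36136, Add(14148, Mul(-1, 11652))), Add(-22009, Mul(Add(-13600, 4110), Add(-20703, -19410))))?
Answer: 14705284746152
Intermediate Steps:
Mul(Add(36136, Add(14148, Mul(-1, 11652))), Add(-22009, Mul(Add(-13600, 4110), Add(-20703, -19410)))) = Mul(Add(36136, Add(14148, -11652)), Add(-22009, Mul(-9490, -40113))) = Mul(Add(36136, 2496), Add(-22009, 380672370)) = Mul(38632, 380650361) = 14705284746152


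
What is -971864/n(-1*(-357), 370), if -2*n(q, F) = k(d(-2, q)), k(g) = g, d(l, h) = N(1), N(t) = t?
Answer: 1943728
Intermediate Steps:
d(l, h) = 1
n(q, F) = -½ (n(q, F) = -½*1 = -½)
-971864/n(-1*(-357), 370) = -971864/(-½) = -971864*(-2) = 1943728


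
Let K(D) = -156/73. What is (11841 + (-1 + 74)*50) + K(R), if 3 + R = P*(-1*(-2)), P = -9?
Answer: 1130687/73 ≈ 15489.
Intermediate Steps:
R = -21 (R = -3 - (-9)*(-2) = -3 - 9*2 = -3 - 18 = -21)
K(D) = -156/73 (K(D) = -156*1/73 = -156/73)
(11841 + (-1 + 74)*50) + K(R) = (11841 + (-1 + 74)*50) - 156/73 = (11841 + 73*50) - 156/73 = (11841 + 3650) - 156/73 = 15491 - 156/73 = 1130687/73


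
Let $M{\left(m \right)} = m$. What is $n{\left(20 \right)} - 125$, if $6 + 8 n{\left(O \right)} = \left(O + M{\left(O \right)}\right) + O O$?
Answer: $- \frac{283}{4} \approx -70.75$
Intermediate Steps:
$n{\left(O \right)} = - \frac{3}{4} + \frac{O}{4} + \frac{O^{2}}{8}$ ($n{\left(O \right)} = - \frac{3}{4} + \frac{\left(O + O\right) + O O}{8} = - \frac{3}{4} + \frac{2 O + O^{2}}{8} = - \frac{3}{4} + \frac{O^{2} + 2 O}{8} = - \frac{3}{4} + \left(\frac{O}{4} + \frac{O^{2}}{8}\right) = - \frac{3}{4} + \frac{O}{4} + \frac{O^{2}}{8}$)
$n{\left(20 \right)} - 125 = \left(- \frac{3}{4} + \frac{1}{4} \cdot 20 + \frac{20^{2}}{8}\right) - 125 = \left(- \frac{3}{4} + 5 + \frac{1}{8} \cdot 400\right) - 125 = \left(- \frac{3}{4} + 5 + 50\right) - 125 = \frac{217}{4} - 125 = - \frac{283}{4}$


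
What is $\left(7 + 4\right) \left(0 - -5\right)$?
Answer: $55$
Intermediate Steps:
$\left(7 + 4\right) \left(0 - -5\right) = 11 \left(0 + 5\right) = 11 \cdot 5 = 55$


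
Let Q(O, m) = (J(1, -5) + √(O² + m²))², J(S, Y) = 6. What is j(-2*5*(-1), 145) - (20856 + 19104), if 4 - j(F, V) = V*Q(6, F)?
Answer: -64896 - 3480*√34 ≈ -85188.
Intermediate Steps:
Q(O, m) = (6 + √(O² + m²))²
j(F, V) = 4 - V*(6 + √(36 + F²))² (j(F, V) = 4 - V*(6 + √(6² + F²))² = 4 - V*(6 + √(36 + F²))²)
j(-2*5*(-1), 145) - (20856 + 19104) = (4 - 1*145*(6 + √(36 + (-2*5*(-1))²))²) - (20856 + 19104) = (4 - 1*145*(6 + √(36 + (-10*(-1))²))²) - 1*39960 = (4 - 1*145*(6 + √(36 + 10²))²) - 39960 = (4 - 1*145*(6 + √(36 + 100))²) - 39960 = (4 - 1*145*(6 + √136)²) - 39960 = (4 - 1*145*(6 + 2*√34)²) - 39960 = (4 - 145*(6 + 2*√34)²) - 39960 = -39956 - 145*(6 + 2*√34)²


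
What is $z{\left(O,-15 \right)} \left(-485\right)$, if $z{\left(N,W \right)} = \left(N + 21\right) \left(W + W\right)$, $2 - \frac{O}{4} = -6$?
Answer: $771150$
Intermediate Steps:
$O = 32$ ($O = 8 - -24 = 8 + 24 = 32$)
$z{\left(N,W \right)} = 2 W \left(21 + N\right)$ ($z{\left(N,W \right)} = \left(21 + N\right) 2 W = 2 W \left(21 + N\right)$)
$z{\left(O,-15 \right)} \left(-485\right) = 2 \left(-15\right) \left(21 + 32\right) \left(-485\right) = 2 \left(-15\right) 53 \left(-485\right) = \left(-1590\right) \left(-485\right) = 771150$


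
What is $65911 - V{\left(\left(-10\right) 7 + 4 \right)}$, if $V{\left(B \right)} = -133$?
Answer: $66044$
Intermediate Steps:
$65911 - V{\left(\left(-10\right) 7 + 4 \right)} = 65911 - -133 = 65911 + 133 = 66044$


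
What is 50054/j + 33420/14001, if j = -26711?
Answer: 63958522/124660237 ≈ 0.51306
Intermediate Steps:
50054/j + 33420/14001 = 50054/(-26711) + 33420/14001 = 50054*(-1/26711) + 33420*(1/14001) = -50054/26711 + 11140/4667 = 63958522/124660237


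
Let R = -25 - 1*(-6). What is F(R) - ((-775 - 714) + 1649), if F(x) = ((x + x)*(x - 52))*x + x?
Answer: -51441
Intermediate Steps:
R = -19 (R = -25 + 6 = -19)
F(x) = x + 2*x²*(-52 + x) (F(x) = ((2*x)*(-52 + x))*x + x = (2*x*(-52 + x))*x + x = 2*x²*(-52 + x) + x = x + 2*x²*(-52 + x))
F(R) - ((-775 - 714) + 1649) = -19*(1 - 104*(-19) + 2*(-19)²) - ((-775 - 714) + 1649) = -19*(1 + 1976 + 2*361) - (-1489 + 1649) = -19*(1 + 1976 + 722) - 1*160 = -19*2699 - 160 = -51281 - 160 = -51441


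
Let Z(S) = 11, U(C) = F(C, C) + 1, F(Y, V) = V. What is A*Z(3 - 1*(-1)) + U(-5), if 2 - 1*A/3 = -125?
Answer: 4187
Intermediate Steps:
A = 381 (A = 6 - 3*(-125) = 6 + 375 = 381)
U(C) = 1 + C (U(C) = C + 1 = 1 + C)
A*Z(3 - 1*(-1)) + U(-5) = 381*11 + (1 - 5) = 4191 - 4 = 4187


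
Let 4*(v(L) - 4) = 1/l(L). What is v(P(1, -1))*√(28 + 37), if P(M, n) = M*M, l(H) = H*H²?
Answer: 17*√65/4 ≈ 34.265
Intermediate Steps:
l(H) = H³
P(M, n) = M²
v(L) = 4 + 1/(4*L³) (v(L) = 4 + 1/(4*(L³)) = 4 + 1/(4*L³))
v(P(1, -1))*√(28 + 37) = (4 + 1/(4*(1²)³))*√(28 + 37) = (4 + (¼)/1³)*√65 = (4 + (¼)*1)*√65 = (4 + ¼)*√65 = 17*√65/4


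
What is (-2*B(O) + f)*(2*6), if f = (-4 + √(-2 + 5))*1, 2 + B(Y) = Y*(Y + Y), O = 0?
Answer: 12*√3 ≈ 20.785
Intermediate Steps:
B(Y) = -2 + 2*Y² (B(Y) = -2 + Y*(Y + Y) = -2 + Y*(2*Y) = -2 + 2*Y²)
f = -4 + √3 (f = (-4 + √3)*1 = -4 + √3 ≈ -2.2679)
(-2*B(O) + f)*(2*6) = (-2*(-2 + 2*0²) + (-4 + √3))*(2*6) = (-2*(-2 + 2*0) + (-4 + √3))*12 = (-2*(-2 + 0) + (-4 + √3))*12 = (-2*(-2) + (-4 + √3))*12 = (4 + (-4 + √3))*12 = √3*12 = 12*√3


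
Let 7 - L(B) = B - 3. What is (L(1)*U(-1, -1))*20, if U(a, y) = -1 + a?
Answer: -360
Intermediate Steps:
L(B) = 10 - B (L(B) = 7 - (B - 3) = 7 - (-3 + B) = 7 + (3 - B) = 10 - B)
(L(1)*U(-1, -1))*20 = ((10 - 1*1)*(-1 - 1))*20 = ((10 - 1)*(-2))*20 = (9*(-2))*20 = -18*20 = -360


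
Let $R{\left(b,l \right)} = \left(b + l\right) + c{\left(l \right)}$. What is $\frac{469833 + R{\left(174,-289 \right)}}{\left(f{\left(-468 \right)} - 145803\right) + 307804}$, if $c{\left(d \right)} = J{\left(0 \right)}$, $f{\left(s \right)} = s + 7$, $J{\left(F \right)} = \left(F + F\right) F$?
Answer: $\frac{234859}{80770} \approx 2.9077$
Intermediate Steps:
$J{\left(F \right)} = 2 F^{2}$ ($J{\left(F \right)} = 2 F F = 2 F^{2}$)
$f{\left(s \right)} = 7 + s$
$c{\left(d \right)} = 0$ ($c{\left(d \right)} = 2 \cdot 0^{2} = 2 \cdot 0 = 0$)
$R{\left(b,l \right)} = b + l$ ($R{\left(b,l \right)} = \left(b + l\right) + 0 = b + l$)
$\frac{469833 + R{\left(174,-289 \right)}}{\left(f{\left(-468 \right)} - 145803\right) + 307804} = \frac{469833 + \left(174 - 289\right)}{\left(\left(7 - 468\right) - 145803\right) + 307804} = \frac{469833 - 115}{\left(-461 - 145803\right) + 307804} = \frac{469718}{-146264 + 307804} = \frac{469718}{161540} = 469718 \cdot \frac{1}{161540} = \frac{234859}{80770}$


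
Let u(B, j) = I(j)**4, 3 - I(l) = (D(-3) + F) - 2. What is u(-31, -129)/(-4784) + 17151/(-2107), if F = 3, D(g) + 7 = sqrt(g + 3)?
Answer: -95874411/10079888 ≈ -9.5115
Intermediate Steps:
D(g) = -7 + sqrt(3 + g) (D(g) = -7 + sqrt(g + 3) = -7 + sqrt(3 + g))
I(l) = 9 (I(l) = 3 - (((-7 + sqrt(3 - 3)) + 3) - 2) = 3 - (((-7 + sqrt(0)) + 3) - 2) = 3 - (((-7 + 0) + 3) - 2) = 3 - ((-7 + 3) - 2) = 3 - (-4 - 2) = 3 - 1*(-6) = 3 + 6 = 9)
u(B, j) = 6561 (u(B, j) = 9**4 = 6561)
u(-31, -129)/(-4784) + 17151/(-2107) = 6561/(-4784) + 17151/(-2107) = 6561*(-1/4784) + 17151*(-1/2107) = -6561/4784 - 17151/2107 = -95874411/10079888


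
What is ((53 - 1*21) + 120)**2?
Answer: 23104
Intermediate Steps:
((53 - 1*21) + 120)**2 = ((53 - 21) + 120)**2 = (32 + 120)**2 = 152**2 = 23104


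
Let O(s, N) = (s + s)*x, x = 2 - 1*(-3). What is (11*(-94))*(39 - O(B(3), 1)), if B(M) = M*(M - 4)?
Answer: -71346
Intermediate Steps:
B(M) = M*(-4 + M)
x = 5 (x = 2 + 3 = 5)
O(s, N) = 10*s (O(s, N) = (s + s)*5 = (2*s)*5 = 10*s)
(11*(-94))*(39 - O(B(3), 1)) = (11*(-94))*(39 - 10*3*(-4 + 3)) = -1034*(39 - 10*3*(-1)) = -1034*(39 - 10*(-3)) = -1034*(39 - 1*(-30)) = -1034*(39 + 30) = -1034*69 = -71346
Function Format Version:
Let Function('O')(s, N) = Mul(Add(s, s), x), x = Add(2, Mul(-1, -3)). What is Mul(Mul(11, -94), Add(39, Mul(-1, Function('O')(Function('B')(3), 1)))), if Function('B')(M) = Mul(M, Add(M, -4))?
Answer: -71346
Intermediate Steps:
Function('B')(M) = Mul(M, Add(-4, M))
x = 5 (x = Add(2, 3) = 5)
Function('O')(s, N) = Mul(10, s) (Function('O')(s, N) = Mul(Add(s, s), 5) = Mul(Mul(2, s), 5) = Mul(10, s))
Mul(Mul(11, -94), Add(39, Mul(-1, Function('O')(Function('B')(3), 1)))) = Mul(Mul(11, -94), Add(39, Mul(-1, Mul(10, Mul(3, Add(-4, 3)))))) = Mul(-1034, Add(39, Mul(-1, Mul(10, Mul(3, -1))))) = Mul(-1034, Add(39, Mul(-1, Mul(10, -3)))) = Mul(-1034, Add(39, Mul(-1, -30))) = Mul(-1034, Add(39, 30)) = Mul(-1034, 69) = -71346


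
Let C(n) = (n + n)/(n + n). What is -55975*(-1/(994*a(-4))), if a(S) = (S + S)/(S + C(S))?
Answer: 167925/7952 ≈ 21.117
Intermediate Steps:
C(n) = 1 (C(n) = (2*n)/((2*n)) = (2*n)*(1/(2*n)) = 1)
a(S) = 2*S/(1 + S) (a(S) = (S + S)/(S + 1) = (2*S)/(1 + S) = 2*S/(1 + S))
-55975*(-1/(994*a(-4))) = -55975/((2*(-4)/(1 - 4))*(-994)) = -55975/((2*(-4)/(-3))*(-994)) = -55975/((2*(-4)*(-⅓))*(-994)) = -55975/((8/3)*(-994)) = -55975/(-7952/3) = -55975*(-3/7952) = 167925/7952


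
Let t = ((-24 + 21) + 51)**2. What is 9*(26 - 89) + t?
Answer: 1737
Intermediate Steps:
t = 2304 (t = (-3 + 51)**2 = 48**2 = 2304)
9*(26 - 89) + t = 9*(26 - 89) + 2304 = 9*(-63) + 2304 = -567 + 2304 = 1737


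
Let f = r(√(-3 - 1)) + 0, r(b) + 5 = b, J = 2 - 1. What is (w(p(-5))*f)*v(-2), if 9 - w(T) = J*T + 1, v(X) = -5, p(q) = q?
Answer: 325 - 130*I ≈ 325.0 - 130.0*I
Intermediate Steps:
J = 1
w(T) = 8 - T (w(T) = 9 - (1*T + 1) = 9 - (T + 1) = 9 - (1 + T) = 9 + (-1 - T) = 8 - T)
r(b) = -5 + b
f = -5 + 2*I (f = (-5 + √(-3 - 1)) + 0 = (-5 + √(-4)) + 0 = (-5 + 2*I) + 0 = -5 + 2*I ≈ -5.0 + 2.0*I)
(w(p(-5))*f)*v(-2) = ((8 - 1*(-5))*(-5 + 2*I))*(-5) = ((8 + 5)*(-5 + 2*I))*(-5) = (13*(-5 + 2*I))*(-5) = (-65 + 26*I)*(-5) = 325 - 130*I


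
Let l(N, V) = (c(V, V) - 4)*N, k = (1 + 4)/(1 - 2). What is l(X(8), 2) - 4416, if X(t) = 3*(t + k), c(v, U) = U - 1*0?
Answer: -4434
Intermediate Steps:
c(v, U) = U (c(v, U) = U + 0 = U)
k = -5 (k = 5/(-1) = 5*(-1) = -5)
X(t) = -15 + 3*t (X(t) = 3*(t - 5) = 3*(-5 + t) = -15 + 3*t)
l(N, V) = N*(-4 + V) (l(N, V) = (V - 4)*N = (-4 + V)*N = N*(-4 + V))
l(X(8), 2) - 4416 = (-15 + 3*8)*(-4 + 2) - 4416 = (-15 + 24)*(-2) - 4416 = 9*(-2) - 4416 = -18 - 4416 = -4434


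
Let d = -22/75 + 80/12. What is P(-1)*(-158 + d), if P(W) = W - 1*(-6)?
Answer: -11372/15 ≈ -758.13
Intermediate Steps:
P(W) = 6 + W (P(W) = W + 6 = 6 + W)
d = 478/75 (d = -22*1/75 + 80*(1/12) = -22/75 + 20/3 = 478/75 ≈ 6.3733)
P(-1)*(-158 + d) = (6 - 1)*(-158 + 478/75) = 5*(-11372/75) = -11372/15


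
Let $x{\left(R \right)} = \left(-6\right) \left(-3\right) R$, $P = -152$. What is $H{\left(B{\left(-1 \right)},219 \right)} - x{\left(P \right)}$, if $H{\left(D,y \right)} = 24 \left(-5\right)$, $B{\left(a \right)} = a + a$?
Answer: $2616$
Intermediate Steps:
$B{\left(a \right)} = 2 a$
$H{\left(D,y \right)} = -120$
$x{\left(R \right)} = 18 R$
$H{\left(B{\left(-1 \right)},219 \right)} - x{\left(P \right)} = -120 - 18 \left(-152\right) = -120 - -2736 = -120 + 2736 = 2616$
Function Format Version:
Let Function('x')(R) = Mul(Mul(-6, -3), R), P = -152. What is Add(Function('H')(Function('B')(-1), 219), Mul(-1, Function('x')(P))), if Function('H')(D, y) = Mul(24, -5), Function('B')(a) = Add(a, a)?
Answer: 2616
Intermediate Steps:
Function('B')(a) = Mul(2, a)
Function('H')(D, y) = -120
Function('x')(R) = Mul(18, R)
Add(Function('H')(Function('B')(-1), 219), Mul(-1, Function('x')(P))) = Add(-120, Mul(-1, Mul(18, -152))) = Add(-120, Mul(-1, -2736)) = Add(-120, 2736) = 2616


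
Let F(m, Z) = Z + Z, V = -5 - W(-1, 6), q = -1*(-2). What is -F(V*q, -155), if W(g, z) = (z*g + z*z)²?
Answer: 310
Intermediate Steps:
q = 2
W(g, z) = (z² + g*z)² (W(g, z) = (g*z + z²)² = (z² + g*z)²)
V = -905 (V = -5 - 6²*(-1 + 6)² = -5 - 36*5² = -5 - 36*25 = -5 - 1*900 = -5 - 900 = -905)
F(m, Z) = 2*Z
-F(V*q, -155) = -2*(-155) = -1*(-310) = 310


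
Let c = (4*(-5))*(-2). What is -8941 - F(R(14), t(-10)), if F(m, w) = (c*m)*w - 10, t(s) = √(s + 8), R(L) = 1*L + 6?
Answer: -8931 - 800*I*√2 ≈ -8931.0 - 1131.4*I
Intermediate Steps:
c = 40 (c = -20*(-2) = 40)
R(L) = 6 + L (R(L) = L + 6 = 6 + L)
t(s) = √(8 + s)
F(m, w) = -10 + 40*m*w (F(m, w) = (40*m)*w - 10 = 40*m*w - 10 = -10 + 40*m*w)
-8941 - F(R(14), t(-10)) = -8941 - (-10 + 40*(6 + 14)*√(8 - 10)) = -8941 - (-10 + 40*20*√(-2)) = -8941 - (-10 + 40*20*(I*√2)) = -8941 - (-10 + 800*I*√2) = -8941 + (10 - 800*I*√2) = -8931 - 800*I*√2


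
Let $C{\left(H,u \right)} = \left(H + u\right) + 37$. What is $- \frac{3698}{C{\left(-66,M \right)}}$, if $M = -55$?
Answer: $\frac{1849}{42} \approx 44.024$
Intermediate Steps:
$C{\left(H,u \right)} = 37 + H + u$
$- \frac{3698}{C{\left(-66,M \right)}} = - \frac{3698}{37 - 66 - 55} = - \frac{3698}{-84} = \left(-3698\right) \left(- \frac{1}{84}\right) = \frac{1849}{42}$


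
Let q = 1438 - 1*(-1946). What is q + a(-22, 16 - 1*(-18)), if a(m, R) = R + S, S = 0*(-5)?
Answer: 3418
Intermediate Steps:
q = 3384 (q = 1438 + 1946 = 3384)
S = 0
a(m, R) = R (a(m, R) = R + 0 = R)
q + a(-22, 16 - 1*(-18)) = 3384 + (16 - 1*(-18)) = 3384 + (16 + 18) = 3384 + 34 = 3418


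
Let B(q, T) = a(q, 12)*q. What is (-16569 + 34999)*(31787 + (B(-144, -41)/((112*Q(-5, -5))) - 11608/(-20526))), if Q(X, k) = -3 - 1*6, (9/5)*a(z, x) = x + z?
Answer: 42073807836250/71841 ≈ 5.8565e+8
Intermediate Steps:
a(z, x) = 5*x/9 + 5*z/9 (a(z, x) = 5*(x + z)/9 = 5*x/9 + 5*z/9)
B(q, T) = q*(20/3 + 5*q/9) (B(q, T) = ((5/9)*12 + 5*q/9)*q = (20/3 + 5*q/9)*q = q*(20/3 + 5*q/9))
Q(X, k) = -9 (Q(X, k) = -3 - 6 = -9)
(-16569 + 34999)*(31787 + (B(-144, -41)/((112*Q(-5, -5))) - 11608/(-20526))) = (-16569 + 34999)*(31787 + (((5/9)*(-144)*(12 - 144))/((112*(-9))) - 11608/(-20526))) = 18430*(31787 + (((5/9)*(-144)*(-132))/(-1008) - 11608*(-1/20526))) = 18430*(31787 + (10560*(-1/1008) + 5804/10263)) = 18430*(31787 + (-220/21 + 5804/10263)) = 18430*(31787 - 711992/71841) = 18430*(2282897875/71841) = 42073807836250/71841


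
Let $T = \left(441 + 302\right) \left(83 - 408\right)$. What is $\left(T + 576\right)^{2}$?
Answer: $58032328201$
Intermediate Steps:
$T = -241475$ ($T = 743 \left(-325\right) = -241475$)
$\left(T + 576\right)^{2} = \left(-241475 + 576\right)^{2} = \left(-240899\right)^{2} = 58032328201$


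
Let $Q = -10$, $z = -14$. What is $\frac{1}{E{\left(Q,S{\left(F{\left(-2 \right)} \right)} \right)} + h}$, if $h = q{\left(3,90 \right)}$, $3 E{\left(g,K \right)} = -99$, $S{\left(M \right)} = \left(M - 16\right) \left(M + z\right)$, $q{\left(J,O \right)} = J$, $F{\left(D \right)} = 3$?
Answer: $- \frac{1}{30} \approx -0.033333$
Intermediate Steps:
$S{\left(M \right)} = \left(-16 + M\right) \left(-14 + M\right)$ ($S{\left(M \right)} = \left(M - 16\right) \left(M - 14\right) = \left(-16 + M\right) \left(-14 + M\right)$)
$E{\left(g,K \right)} = -33$ ($E{\left(g,K \right)} = \frac{1}{3} \left(-99\right) = -33$)
$h = 3$
$\frac{1}{E{\left(Q,S{\left(F{\left(-2 \right)} \right)} \right)} + h} = \frac{1}{-33 + 3} = \frac{1}{-30} = - \frac{1}{30}$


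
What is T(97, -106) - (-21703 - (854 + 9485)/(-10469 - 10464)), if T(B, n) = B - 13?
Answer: 456056932/20933 ≈ 21787.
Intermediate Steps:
T(B, n) = -13 + B
T(97, -106) - (-21703 - (854 + 9485)/(-10469 - 10464)) = (-13 + 97) - (-21703 - (854 + 9485)/(-10469 - 10464)) = 84 - (-21703 - 10339/(-20933)) = 84 - (-21703 - 10339*(-1)/20933) = 84 - (-21703 - 1*(-10339/20933)) = 84 - (-21703 + 10339/20933) = 84 - 1*(-454298560/20933) = 84 + 454298560/20933 = 456056932/20933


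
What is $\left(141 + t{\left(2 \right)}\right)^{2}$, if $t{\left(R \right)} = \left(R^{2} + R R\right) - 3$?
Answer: $21316$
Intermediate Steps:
$t{\left(R \right)} = -3 + 2 R^{2}$ ($t{\left(R \right)} = \left(R^{2} + R^{2}\right) - 3 = 2 R^{2} - 3 = -3 + 2 R^{2}$)
$\left(141 + t{\left(2 \right)}\right)^{2} = \left(141 - \left(3 - 2 \cdot 2^{2}\right)\right)^{2} = \left(141 + \left(-3 + 2 \cdot 4\right)\right)^{2} = \left(141 + \left(-3 + 8\right)\right)^{2} = \left(141 + 5\right)^{2} = 146^{2} = 21316$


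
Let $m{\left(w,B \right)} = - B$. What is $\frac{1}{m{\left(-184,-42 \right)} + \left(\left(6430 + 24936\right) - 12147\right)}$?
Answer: $\frac{1}{19261} \approx 5.1918 \cdot 10^{-5}$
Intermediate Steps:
$\frac{1}{m{\left(-184,-42 \right)} + \left(\left(6430 + 24936\right) - 12147\right)} = \frac{1}{\left(-1\right) \left(-42\right) + \left(\left(6430 + 24936\right) - 12147\right)} = \frac{1}{42 + \left(31366 - 12147\right)} = \frac{1}{42 + 19219} = \frac{1}{19261}$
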